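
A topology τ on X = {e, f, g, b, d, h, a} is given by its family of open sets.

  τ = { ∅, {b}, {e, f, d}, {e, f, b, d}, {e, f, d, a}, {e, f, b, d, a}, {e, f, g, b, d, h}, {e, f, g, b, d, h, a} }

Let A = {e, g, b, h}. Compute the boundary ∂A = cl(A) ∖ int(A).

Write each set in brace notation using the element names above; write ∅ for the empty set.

opens ⊆ A: ∅, {b}; union → int = {b}
complement {f, d, a}; its interior ∅; cl(A) = X∖∅ = {e, f, g, b, d, h, a}
boundary = {e, f, g, b, d, h, a} ∖ {b} = {e, f, g, d, h, a}

{e, f, g, d, h, a}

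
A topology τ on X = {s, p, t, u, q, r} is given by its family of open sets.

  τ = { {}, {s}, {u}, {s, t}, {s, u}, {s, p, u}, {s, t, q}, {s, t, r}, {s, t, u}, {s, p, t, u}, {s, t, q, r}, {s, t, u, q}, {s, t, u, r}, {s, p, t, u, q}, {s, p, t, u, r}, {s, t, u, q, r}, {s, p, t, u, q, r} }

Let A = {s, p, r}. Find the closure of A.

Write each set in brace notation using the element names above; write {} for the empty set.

{s, p, t, q, r}

cl via duality: int({t, u, q}) = {u}, so X∖{u} = {s, p, t, q, r}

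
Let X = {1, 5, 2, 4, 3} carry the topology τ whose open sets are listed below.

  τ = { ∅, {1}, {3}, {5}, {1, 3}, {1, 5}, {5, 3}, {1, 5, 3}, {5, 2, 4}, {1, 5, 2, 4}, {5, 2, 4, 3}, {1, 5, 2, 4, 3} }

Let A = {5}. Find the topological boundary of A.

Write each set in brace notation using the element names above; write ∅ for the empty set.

{2, 4}

open subsets of A: ∅, {5}; so int(A) = {5}
closure: X∖int(X∖A) = X∖{1, 3} = {5, 2, 4}
∂A = {5, 2, 4} minus {5} = {2, 4}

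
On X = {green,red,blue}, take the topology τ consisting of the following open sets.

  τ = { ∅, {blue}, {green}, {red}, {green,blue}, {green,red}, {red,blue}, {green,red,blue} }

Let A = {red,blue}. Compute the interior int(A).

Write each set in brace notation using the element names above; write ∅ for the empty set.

interior: largest open inside A is {red,blue} (from ∅, {red}, {blue}, {red,blue})

{red,blue}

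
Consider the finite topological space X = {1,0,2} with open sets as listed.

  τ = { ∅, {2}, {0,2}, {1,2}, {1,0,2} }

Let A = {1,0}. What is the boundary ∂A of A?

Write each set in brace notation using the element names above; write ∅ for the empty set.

open subsets of A: ∅; so int(A) = ∅
closure: X∖int(X∖A) = X∖{2} = {1,0}
∂A = {1,0} minus ∅ = {1,0}

{1,0}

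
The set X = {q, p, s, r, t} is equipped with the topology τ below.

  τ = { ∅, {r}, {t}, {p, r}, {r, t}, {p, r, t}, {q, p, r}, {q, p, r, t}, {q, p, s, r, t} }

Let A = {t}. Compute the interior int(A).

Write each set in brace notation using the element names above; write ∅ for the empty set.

U open, U⊆A: ∅, {t}. int(A) = ⋃ = {t}

{t}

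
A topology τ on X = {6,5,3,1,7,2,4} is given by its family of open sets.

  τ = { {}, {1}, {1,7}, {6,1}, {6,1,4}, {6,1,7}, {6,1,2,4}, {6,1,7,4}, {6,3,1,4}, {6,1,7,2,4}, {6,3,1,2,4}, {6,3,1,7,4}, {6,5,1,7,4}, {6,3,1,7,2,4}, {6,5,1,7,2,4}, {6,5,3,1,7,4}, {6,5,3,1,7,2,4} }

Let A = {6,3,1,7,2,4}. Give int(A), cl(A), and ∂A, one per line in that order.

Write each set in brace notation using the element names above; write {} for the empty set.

open subsets of A: {}, {1}, {6,1}, {1,7}, {6,1,7}, {6,1,4}, {6,1,7,4}, {6,3,1,4}, {6,1,2,4}, {6,3,1,7,4}, {6,1,7,2,4}, {6,3,1,2,4}, {6,3,1,7,2,4}; so int(A) = {6,3,1,7,2,4}
closure: X∖int(X∖A) = X∖{} = {6,5,3,1,7,2,4}
∂A = {6,5,3,1,7,2,4} minus {6,3,1,7,2,4} = {5}

int(A) = {6,3,1,7,2,4}
cl(A)  = {6,5,3,1,7,2,4}
∂A     = {5}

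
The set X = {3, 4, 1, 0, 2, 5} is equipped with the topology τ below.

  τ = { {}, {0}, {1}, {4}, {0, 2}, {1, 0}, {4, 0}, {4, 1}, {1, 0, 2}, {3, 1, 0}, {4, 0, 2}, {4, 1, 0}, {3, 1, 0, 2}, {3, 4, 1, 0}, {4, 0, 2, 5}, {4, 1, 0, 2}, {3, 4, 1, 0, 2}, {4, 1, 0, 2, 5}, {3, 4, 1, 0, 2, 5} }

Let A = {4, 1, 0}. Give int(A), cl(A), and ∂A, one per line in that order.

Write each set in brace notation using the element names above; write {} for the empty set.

int(A) = {4, 1, 0}
cl(A)  = {3, 4, 1, 0, 2, 5}
∂A     = {3, 2, 5}

opens ⊆ A: {}, {0}, {1}, {4}, {4, 0}, {1, 0}, {4, 1}, {4, 1, 0}; union → int = {4, 1, 0}
complement {3, 2, 5}; its interior {}; cl(A) = X∖{} = {3, 4, 1, 0, 2, 5}
boundary = {3, 4, 1, 0, 2, 5} ∖ {4, 1, 0} = {3, 2, 5}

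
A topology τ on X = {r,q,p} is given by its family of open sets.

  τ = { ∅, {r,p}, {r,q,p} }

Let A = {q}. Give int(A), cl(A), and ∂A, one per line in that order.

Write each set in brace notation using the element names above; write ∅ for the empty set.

interior: largest open inside A is ∅ (from ∅)
cl via duality: int({r,p}) = {r,p}, so X∖{r,p} = {q}
cl∖int = {q}

int(A) = ∅
cl(A)  = {q}
∂A     = {q}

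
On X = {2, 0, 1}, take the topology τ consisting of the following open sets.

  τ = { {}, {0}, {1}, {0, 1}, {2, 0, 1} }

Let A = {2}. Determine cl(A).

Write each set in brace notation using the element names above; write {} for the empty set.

complement {0, 1}; its interior {0, 1}; cl(A) = X∖{0, 1} = {2}

{2}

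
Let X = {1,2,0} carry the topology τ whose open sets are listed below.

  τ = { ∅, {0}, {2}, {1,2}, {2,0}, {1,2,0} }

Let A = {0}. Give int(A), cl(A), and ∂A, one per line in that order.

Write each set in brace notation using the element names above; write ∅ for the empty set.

interior: largest open inside A is {0} (from ∅, {0})
cl via duality: int({1,2}) = {1,2}, so X∖{1,2} = {0}
cl∖int = ∅

int(A) = {0}
cl(A)  = {0}
∂A     = ∅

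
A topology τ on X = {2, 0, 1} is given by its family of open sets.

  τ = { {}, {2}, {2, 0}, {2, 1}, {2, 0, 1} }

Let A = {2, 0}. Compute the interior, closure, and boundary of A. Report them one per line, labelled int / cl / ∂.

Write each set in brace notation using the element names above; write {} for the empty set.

int(A) = {2, 0}
cl(A)  = {2, 0, 1}
∂A     = {1}

U open, U⊆A: {}, {2}, {2, 0}. int(A) = ⋃ = {2, 0}
X∖A={1}, int(X∖A)={}, hence cl(A)={2, 0, 1}
∂A: remove int from cl → {1}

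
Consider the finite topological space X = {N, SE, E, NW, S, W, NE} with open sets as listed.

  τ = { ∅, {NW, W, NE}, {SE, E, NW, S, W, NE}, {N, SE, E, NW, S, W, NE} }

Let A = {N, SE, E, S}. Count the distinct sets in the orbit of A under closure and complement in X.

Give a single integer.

4

cl via duality: int({NW, W, NE}) = {NW, W, NE}, so X∖{NW, W, NE} = {N, SE, E, S}
Write k for closure, c for complement:
  1. A     = {N, SE, E, S}
  2. cA    = {NW, W, NE}
  3. kcA   = {N, SE, E, NW, S, W, NE}
  4. ckcA  = ∅
applying k or c yields no new set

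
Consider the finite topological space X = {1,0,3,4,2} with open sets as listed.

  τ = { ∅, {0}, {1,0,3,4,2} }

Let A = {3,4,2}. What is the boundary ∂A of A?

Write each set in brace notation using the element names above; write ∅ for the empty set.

open subsets of A: ∅; so int(A) = ∅
closure: X∖int(X∖A) = X∖{0} = {1,3,4,2}
∂A = {1,3,4,2} minus ∅ = {1,3,4,2}

{1,3,4,2}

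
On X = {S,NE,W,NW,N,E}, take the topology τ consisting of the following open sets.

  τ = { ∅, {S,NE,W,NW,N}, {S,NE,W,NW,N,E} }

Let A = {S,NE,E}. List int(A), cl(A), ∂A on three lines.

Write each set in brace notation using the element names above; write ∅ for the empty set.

int(A) = ∅
cl(A)  = {S,NE,W,NW,N,E}
∂A     = {S,NE,W,NW,N,E}

open subsets of A: ∅; so int(A) = ∅
closure: X∖int(X∖A) = X∖∅ = {S,NE,W,NW,N,E}
∂A = {S,NE,W,NW,N,E} minus ∅ = {S,NE,W,NW,N,E}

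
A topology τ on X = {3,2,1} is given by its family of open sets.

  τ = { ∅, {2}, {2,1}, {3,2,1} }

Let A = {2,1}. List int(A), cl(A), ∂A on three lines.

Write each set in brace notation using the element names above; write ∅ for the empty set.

open subsets of A: ∅, {2}, {2,1}; so int(A) = {2,1}
closure: X∖int(X∖A) = X∖∅ = {3,2,1}
∂A = {3,2,1} minus {2,1} = {3}

int(A) = {2,1}
cl(A)  = {3,2,1}
∂A     = {3}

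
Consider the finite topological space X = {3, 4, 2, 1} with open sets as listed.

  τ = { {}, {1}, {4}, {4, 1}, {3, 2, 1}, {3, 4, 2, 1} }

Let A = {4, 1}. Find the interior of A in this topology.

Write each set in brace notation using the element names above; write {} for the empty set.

opens ⊆ A: {}, {4}, {1}, {4, 1}; union → int = {4, 1}

{4, 1}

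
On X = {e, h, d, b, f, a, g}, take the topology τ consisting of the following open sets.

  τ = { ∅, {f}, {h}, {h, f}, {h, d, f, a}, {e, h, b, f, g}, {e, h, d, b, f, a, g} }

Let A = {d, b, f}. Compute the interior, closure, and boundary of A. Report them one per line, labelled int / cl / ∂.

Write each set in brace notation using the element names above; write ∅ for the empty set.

U open, U⊆A: ∅, {f}. int(A) = ⋃ = {f}
X∖A={e, h, a, g}, int(X∖A)={h}, hence cl(A)={e, d, b, f, a, g}
∂A: remove int from cl → {e, d, b, a, g}

int(A) = {f}
cl(A)  = {e, d, b, f, a, g}
∂A     = {e, d, b, a, g}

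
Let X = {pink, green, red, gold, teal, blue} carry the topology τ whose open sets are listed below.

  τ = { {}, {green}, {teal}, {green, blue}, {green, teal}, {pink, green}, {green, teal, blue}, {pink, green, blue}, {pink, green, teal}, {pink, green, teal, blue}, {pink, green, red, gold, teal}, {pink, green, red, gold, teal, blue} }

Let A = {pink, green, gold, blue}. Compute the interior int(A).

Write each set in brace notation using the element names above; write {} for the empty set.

{pink, green, blue}

U open, U⊆A: {}, {green}, {pink, green}, {green, blue}, {pink, green, blue}. int(A) = ⋃ = {pink, green, blue}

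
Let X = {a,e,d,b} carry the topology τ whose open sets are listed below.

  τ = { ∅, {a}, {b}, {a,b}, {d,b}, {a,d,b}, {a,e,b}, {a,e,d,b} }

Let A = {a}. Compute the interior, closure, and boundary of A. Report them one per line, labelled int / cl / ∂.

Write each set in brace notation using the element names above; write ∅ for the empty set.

int(A) = {a}
cl(A)  = {a,e}
∂A     = {e}

U open, U⊆A: ∅, {a}. int(A) = ⋃ = {a}
X∖A={e,d,b}, int(X∖A)={d,b}, hence cl(A)={a,e}
∂A: remove int from cl → {e}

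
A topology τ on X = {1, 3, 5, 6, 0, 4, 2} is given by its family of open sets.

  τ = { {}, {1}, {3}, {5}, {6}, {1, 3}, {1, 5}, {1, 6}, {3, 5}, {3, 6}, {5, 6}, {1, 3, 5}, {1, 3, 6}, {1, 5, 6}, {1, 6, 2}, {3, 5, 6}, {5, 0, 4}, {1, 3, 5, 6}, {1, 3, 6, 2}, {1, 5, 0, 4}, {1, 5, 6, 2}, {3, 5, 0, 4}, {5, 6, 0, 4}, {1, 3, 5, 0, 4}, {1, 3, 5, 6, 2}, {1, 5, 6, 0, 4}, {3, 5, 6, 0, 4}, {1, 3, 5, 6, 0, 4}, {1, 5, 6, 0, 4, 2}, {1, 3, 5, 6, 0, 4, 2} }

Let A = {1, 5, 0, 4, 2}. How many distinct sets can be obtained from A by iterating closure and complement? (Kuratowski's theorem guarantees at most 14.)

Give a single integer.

X∖A={3, 6}, int(X∖A)={3, 6}, hence cl(A)={1, 5, 0, 4, 2}
Orbit (k=closure, c=complement):
  1. A     = {1, 5, 0, 4, 2}
  2. cA    = {3, 6}
  3. kcA   = {3, 6, 2}
  4. ckcA  = {1, 5, 0, 4}
(closed under both — stop)

4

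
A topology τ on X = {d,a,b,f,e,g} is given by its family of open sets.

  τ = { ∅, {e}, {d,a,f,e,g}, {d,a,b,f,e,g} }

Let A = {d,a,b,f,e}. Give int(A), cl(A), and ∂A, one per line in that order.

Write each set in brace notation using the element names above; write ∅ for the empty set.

int(A) = {e}
cl(A)  = {d,a,b,f,e,g}
∂A     = {d,a,b,f,g}

interior: largest open inside A is {e} (from ∅, {e})
cl via duality: int({g}) = ∅, so X∖∅ = {d,a,b,f,e,g}
cl∖int = {d,a,b,f,g}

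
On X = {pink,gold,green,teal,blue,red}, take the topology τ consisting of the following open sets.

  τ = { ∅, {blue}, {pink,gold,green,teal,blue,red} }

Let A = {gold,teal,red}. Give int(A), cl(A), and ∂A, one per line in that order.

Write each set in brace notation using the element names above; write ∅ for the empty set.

U open, U⊆A: ∅. int(A) = ⋃ = ∅
X∖A={pink,green,blue}, int(X∖A)={blue}, hence cl(A)={pink,gold,green,teal,red}
∂A: remove int from cl → {pink,gold,green,teal,red}

int(A) = ∅
cl(A)  = {pink,gold,green,teal,red}
∂A     = {pink,gold,green,teal,red}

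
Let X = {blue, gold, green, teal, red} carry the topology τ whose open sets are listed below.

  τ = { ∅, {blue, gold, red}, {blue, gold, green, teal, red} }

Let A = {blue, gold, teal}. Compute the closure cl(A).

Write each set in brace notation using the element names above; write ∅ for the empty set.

closure: X∖int(X∖A) = X∖∅ = {blue, gold, green, teal, red}

{blue, gold, green, teal, red}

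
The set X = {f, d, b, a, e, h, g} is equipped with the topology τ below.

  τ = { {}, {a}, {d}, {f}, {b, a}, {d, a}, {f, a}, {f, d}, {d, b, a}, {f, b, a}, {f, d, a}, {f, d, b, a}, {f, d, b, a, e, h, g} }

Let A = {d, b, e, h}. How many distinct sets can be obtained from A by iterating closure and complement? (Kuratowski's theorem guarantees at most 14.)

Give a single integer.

8

cl via duality: int({f, a, g}) = {f, a}, so X∖{f, a} = {d, b, e, h, g}
Write k for closure, c for complement:
  1. A     = {d, b, e, h}
  2. kA    = {d, b, e, h, g}
  3. cA    = {f, a, g}
  4. ckA   = {f, a}
  5. kcA   = {f, b, a, e, h, g}
  6. ckcA  = {d}
  7. kckcA = {d, e, h, g}
  8. ckckcA = {f, b, a}
applying k or c yields no new set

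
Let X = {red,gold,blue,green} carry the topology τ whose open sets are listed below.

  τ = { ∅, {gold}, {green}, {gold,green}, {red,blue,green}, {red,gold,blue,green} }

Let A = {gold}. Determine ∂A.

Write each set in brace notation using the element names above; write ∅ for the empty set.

∅

interior: largest open inside A is {gold} (from ∅, {gold})
cl via duality: int({red,blue,green}) = {red,blue,green}, so X∖{red,blue,green} = {gold}
cl∖int = ∅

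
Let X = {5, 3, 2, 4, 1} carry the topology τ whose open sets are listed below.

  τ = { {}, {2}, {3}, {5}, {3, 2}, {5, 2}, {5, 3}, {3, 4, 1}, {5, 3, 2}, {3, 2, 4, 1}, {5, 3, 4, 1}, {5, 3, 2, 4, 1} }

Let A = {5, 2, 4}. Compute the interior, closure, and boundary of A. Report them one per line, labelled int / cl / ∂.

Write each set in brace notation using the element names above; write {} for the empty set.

int(A) = {5, 2}
cl(A)  = {5, 2, 4, 1}
∂A     = {4, 1}

U open, U⊆A: {}, {2}, {5}, {5, 2}. int(A) = ⋃ = {5, 2}
X∖A={3, 1}, int(X∖A)={3}, hence cl(A)={5, 2, 4, 1}
∂A: remove int from cl → {4, 1}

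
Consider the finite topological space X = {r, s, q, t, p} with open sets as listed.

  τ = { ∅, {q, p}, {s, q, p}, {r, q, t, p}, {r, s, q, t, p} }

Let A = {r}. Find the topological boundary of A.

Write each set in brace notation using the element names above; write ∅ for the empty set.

{r, t}

U open, U⊆A: ∅. int(A) = ⋃ = ∅
X∖A={s, q, t, p}, int(X∖A)={s, q, p}, hence cl(A)={r, t}
∂A: remove int from cl → {r, t}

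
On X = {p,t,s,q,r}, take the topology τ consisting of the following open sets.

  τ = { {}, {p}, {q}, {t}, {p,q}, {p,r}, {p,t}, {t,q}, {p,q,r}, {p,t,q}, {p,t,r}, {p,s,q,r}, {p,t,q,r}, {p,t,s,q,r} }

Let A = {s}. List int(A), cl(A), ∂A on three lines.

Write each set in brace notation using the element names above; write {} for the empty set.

opens ⊆ A: {}; union → int = {}
complement {p,t,q,r}; its interior {p,t,q,r}; cl(A) = X∖{p,t,q,r} = {s}
boundary = {s} ∖ {} = {s}

int(A) = {}
cl(A)  = {s}
∂A     = {s}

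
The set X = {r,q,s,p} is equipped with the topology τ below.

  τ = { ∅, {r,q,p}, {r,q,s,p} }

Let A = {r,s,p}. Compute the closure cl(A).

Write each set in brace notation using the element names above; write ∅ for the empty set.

complement {q}; its interior ∅; cl(A) = X∖∅ = {r,q,s,p}

{r,q,s,p}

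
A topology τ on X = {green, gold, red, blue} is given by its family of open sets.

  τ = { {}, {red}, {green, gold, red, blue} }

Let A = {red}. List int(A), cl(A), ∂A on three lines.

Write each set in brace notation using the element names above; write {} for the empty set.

int(A) = {red}
cl(A)  = {green, gold, red, blue}
∂A     = {green, gold, blue}

interior: largest open inside A is {red} (from {}, {red})
cl via duality: int({green, gold, blue}) = {}, so X∖{} = {green, gold, red, blue}
cl∖int = {green, gold, blue}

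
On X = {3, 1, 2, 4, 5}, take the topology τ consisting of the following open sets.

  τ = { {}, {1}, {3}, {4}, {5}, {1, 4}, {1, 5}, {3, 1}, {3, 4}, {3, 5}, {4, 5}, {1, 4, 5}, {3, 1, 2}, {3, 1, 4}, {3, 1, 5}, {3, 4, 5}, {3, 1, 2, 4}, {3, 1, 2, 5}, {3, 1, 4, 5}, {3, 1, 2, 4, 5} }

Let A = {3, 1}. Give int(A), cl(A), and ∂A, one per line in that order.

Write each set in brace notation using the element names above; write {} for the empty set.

U open, U⊆A: {}, {1}, {3}, {3, 1}. int(A) = ⋃ = {3, 1}
X∖A={2, 4, 5}, int(X∖A)={4, 5}, hence cl(A)={3, 1, 2}
∂A: remove int from cl → {2}

int(A) = {3, 1}
cl(A)  = {3, 1, 2}
∂A     = {2}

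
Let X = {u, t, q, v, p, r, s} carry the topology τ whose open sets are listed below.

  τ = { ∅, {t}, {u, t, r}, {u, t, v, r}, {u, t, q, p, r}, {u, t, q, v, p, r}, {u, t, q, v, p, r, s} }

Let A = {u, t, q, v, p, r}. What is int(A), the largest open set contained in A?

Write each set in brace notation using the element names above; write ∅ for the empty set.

{u, t, q, v, p, r}

open subsets of A: ∅, {t}, {u, t, r}, {u, t, v, r}, {u, t, q, p, r}, {u, t, q, v, p, r}; so int(A) = {u, t, q, v, p, r}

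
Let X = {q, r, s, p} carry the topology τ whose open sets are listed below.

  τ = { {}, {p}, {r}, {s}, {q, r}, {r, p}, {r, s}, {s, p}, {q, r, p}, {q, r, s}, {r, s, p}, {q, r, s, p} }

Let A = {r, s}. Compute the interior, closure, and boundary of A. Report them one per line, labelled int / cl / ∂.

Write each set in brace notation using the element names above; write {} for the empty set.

int(A) = {r, s}
cl(A)  = {q, r, s}
∂A     = {q}

interior: largest open inside A is {r, s} (from {}, {r}, {s}, {r, s})
cl via duality: int({q, p}) = {p}, so X∖{p} = {q, r, s}
cl∖int = {q}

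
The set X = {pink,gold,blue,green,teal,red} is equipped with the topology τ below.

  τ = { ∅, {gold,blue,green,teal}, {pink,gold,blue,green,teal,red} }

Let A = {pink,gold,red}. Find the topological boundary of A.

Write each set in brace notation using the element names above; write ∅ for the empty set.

interior: largest open inside A is ∅ (from ∅)
cl via duality: int({blue,green,teal}) = ∅, so X∖∅ = {pink,gold,blue,green,teal,red}
cl∖int = {pink,gold,blue,green,teal,red}

{pink,gold,blue,green,teal,red}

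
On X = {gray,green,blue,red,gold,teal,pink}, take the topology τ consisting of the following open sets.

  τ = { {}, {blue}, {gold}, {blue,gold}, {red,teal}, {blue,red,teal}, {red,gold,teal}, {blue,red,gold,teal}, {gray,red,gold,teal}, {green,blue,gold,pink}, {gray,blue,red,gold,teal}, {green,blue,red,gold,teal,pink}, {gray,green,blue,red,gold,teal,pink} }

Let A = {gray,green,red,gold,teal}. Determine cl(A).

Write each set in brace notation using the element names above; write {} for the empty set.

complement {blue,pink}; its interior {blue}; cl(A) = X∖{blue} = {gray,green,red,gold,teal,pink}

{gray,green,red,gold,teal,pink}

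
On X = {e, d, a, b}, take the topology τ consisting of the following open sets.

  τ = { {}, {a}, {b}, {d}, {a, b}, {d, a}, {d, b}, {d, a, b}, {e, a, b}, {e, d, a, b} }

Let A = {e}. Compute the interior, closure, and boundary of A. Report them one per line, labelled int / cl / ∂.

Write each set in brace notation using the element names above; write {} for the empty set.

int(A) = {}
cl(A)  = {e}
∂A     = {e}

open subsets of A: {}; so int(A) = {}
closure: X∖int(X∖A) = X∖{d, a, b} = {e}
∂A = {e} minus {} = {e}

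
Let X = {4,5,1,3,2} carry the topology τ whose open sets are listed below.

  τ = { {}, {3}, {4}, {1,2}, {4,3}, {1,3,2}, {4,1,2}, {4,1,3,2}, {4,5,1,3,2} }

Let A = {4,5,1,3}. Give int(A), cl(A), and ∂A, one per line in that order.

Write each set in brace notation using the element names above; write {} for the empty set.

int(A) = {4,3}
cl(A)  = {4,5,1,3,2}
∂A     = {5,1,2}

open subsets of A: {}, {4}, {3}, {4,3}; so int(A) = {4,3}
closure: X∖int(X∖A) = X∖{} = {4,5,1,3,2}
∂A = {4,5,1,3,2} minus {4,3} = {5,1,2}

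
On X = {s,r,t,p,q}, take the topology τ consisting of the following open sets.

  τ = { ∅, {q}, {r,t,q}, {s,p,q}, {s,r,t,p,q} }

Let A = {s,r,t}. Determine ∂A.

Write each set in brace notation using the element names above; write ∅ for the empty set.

{s,r,t,p}

open subsets of A: ∅; so int(A) = ∅
closure: X∖int(X∖A) = X∖{q} = {s,r,t,p}
∂A = {s,r,t,p} minus ∅ = {s,r,t,p}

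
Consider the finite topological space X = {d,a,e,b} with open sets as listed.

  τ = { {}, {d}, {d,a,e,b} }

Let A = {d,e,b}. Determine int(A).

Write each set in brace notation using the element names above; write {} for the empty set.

{d}

open subsets of A: {}, {d}; so int(A) = {d}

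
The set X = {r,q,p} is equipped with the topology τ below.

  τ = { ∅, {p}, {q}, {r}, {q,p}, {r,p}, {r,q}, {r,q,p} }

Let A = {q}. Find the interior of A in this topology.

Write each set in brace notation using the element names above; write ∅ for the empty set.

interior: largest open inside A is {q} (from ∅, {q})

{q}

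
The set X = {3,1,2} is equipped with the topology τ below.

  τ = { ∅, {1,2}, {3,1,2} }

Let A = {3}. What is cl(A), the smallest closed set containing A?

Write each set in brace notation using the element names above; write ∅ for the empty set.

{3}

closure: X∖int(X∖A) = X∖{1,2} = {3}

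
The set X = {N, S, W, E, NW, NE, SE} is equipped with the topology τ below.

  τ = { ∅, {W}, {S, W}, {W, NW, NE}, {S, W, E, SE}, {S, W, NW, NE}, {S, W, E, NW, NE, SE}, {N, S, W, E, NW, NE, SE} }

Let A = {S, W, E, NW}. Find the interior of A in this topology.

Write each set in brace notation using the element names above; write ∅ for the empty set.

U open, U⊆A: ∅, {W}, {S, W}. int(A) = ⋃ = {S, W}

{S, W}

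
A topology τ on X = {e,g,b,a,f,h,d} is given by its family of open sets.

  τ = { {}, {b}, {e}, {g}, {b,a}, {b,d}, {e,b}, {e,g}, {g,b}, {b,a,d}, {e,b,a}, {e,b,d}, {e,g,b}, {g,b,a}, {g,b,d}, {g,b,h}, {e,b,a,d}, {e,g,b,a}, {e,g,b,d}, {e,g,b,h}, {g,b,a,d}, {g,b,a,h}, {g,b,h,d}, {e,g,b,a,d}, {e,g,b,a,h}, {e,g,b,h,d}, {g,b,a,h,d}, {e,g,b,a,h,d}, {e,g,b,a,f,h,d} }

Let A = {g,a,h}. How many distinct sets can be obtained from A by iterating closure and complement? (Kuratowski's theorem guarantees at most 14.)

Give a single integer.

closure: X∖int(X∖A) = X∖{e,b,d} = {g,a,f,h}
Let k=closure and c=complement:
  1. A     = {g,a,h}
  2. kA    = {g,a,f,h}
  3. cA    = {e,b,f,d}
  4. ckA   = {e,b,d}
  5. kcA   = {e,b,a,f,h,d}
  6. ckcA  = {g}
  7. kckcA = {g,f,h}
  8. ckckcA = {e,b,a,d}
— saturated at 8

8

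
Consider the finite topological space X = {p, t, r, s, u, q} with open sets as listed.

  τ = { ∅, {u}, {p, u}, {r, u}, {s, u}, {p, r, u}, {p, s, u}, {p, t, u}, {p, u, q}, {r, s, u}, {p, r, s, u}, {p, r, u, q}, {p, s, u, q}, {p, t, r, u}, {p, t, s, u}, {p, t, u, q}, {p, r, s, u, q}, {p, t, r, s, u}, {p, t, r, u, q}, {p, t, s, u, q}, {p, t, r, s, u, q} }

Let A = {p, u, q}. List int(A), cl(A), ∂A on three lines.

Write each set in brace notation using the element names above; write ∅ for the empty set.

interior: largest open inside A is {p, u, q} (from ∅, {u}, {p, u}, {p, u, q})
cl via duality: int({t, r, s}) = ∅, so X∖∅ = {p, t, r, s, u, q}
cl∖int = {t, r, s}

int(A) = {p, u, q}
cl(A)  = {p, t, r, s, u, q}
∂A     = {t, r, s}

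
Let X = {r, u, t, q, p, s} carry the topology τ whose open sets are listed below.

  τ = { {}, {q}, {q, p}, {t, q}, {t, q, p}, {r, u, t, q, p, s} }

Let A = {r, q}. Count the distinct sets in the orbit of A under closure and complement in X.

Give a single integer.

6

cl via duality: int({u, t, p, s}) = {}, so X∖{} = {r, u, t, q, p, s}
Write k for closure, c for complement:
  1. A     = {r, q}
  2. kA    = {r, u, t, q, p, s}
  3. cA    = {u, t, p, s}
  4. ckA   = {}
  5. kcA   = {r, u, t, p, s}
  6. ckcA  = {q}
applying k or c yields no new set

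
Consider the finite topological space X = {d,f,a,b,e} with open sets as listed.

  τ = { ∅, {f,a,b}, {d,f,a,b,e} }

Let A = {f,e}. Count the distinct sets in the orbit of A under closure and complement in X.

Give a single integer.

closure: X∖int(X∖A) = X∖∅ = {d,f,a,b,e}
Let k=closure and c=complement:
  1. A     = {f,e}
  2. kA    = {d,f,a,b,e}
  3. cA    = {d,a,b}
  4. ckA   = ∅
— saturated at 4

4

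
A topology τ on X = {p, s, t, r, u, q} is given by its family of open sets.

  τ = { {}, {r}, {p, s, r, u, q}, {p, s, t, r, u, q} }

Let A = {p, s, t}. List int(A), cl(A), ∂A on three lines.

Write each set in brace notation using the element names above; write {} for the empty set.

int(A) = {}
cl(A)  = {p, s, t, u, q}
∂A     = {p, s, t, u, q}

open subsets of A: {}; so int(A) = {}
closure: X∖int(X∖A) = X∖{r} = {p, s, t, u, q}
∂A = {p, s, t, u, q} minus {} = {p, s, t, u, q}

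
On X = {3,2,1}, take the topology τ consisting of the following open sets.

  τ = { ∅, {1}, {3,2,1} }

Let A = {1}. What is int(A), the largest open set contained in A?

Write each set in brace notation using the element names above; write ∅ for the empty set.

{1}

open subsets of A: ∅, {1}; so int(A) = {1}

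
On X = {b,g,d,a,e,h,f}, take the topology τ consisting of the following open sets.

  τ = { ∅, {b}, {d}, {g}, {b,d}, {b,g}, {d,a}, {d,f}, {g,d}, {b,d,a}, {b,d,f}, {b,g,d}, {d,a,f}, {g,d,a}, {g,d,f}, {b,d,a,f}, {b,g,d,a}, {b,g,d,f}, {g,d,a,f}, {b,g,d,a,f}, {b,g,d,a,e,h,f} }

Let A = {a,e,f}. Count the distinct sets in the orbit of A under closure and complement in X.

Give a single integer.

closure: X∖int(X∖A) = X∖{b,g,d} = {a,e,h,f}
Let k=closure and c=complement:
  1. A     = {a,e,f}
  2. kA    = {a,e,h,f}
  3. cA    = {b,g,d,h}
  4. ckA   = {b,g,d}
  5. kcA   = {b,g,d,a,e,h,f}
  6. ckcA  = ∅
— saturated at 6

6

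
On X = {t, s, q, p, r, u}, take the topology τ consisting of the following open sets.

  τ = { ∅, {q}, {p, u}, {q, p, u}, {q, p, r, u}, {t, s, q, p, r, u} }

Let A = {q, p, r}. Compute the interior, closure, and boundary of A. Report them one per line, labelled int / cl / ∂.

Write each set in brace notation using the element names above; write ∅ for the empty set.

open subsets of A: ∅, {q}; so int(A) = {q}
closure: X∖int(X∖A) = X∖∅ = {t, s, q, p, r, u}
∂A = {t, s, q, p, r, u} minus {q} = {t, s, p, r, u}

int(A) = {q}
cl(A)  = {t, s, q, p, r, u}
∂A     = {t, s, p, r, u}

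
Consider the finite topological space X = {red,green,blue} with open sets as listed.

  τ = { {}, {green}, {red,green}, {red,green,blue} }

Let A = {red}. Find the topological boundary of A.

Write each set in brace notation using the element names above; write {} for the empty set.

{red,blue}

interior: largest open inside A is {} (from {})
cl via duality: int({green,blue}) = {green}, so X∖{green} = {red,blue}
cl∖int = {red,blue}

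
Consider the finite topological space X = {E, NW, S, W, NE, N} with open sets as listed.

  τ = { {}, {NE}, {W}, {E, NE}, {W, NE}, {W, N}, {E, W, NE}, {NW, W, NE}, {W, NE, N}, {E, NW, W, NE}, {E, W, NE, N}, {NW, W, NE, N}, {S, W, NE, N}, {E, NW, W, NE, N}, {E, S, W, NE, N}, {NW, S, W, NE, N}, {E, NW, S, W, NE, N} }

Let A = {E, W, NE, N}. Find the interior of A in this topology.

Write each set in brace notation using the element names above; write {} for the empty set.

opens ⊆ A: {}, {NE}, {W}, {W, NE}, {E, NE}, {W, N}, {E, W, NE}, {W, NE, N}, {E, W, NE, N}; union → int = {E, W, NE, N}

{E, W, NE, N}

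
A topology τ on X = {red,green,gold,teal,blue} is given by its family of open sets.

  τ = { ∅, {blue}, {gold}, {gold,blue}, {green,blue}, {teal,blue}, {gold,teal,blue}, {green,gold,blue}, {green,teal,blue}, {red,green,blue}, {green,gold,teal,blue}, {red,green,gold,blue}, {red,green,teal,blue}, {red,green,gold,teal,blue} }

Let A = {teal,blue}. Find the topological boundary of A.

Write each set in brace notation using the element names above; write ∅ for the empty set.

{red,green}

interior: largest open inside A is {teal,blue} (from ∅, {blue}, {teal,blue})
cl via duality: int({red,green,gold}) = {gold}, so X∖{gold} = {red,green,teal,blue}
cl∖int = {red,green}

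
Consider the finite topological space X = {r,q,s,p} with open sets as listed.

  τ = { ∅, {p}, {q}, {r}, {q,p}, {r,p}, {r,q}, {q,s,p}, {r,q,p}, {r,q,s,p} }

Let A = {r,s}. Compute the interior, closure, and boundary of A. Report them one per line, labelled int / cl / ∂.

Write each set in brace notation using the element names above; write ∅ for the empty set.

open subsets of A: ∅, {r}; so int(A) = {r}
closure: X∖int(X∖A) = X∖{q,p} = {r,s}
∂A = {r,s} minus {r} = {s}

int(A) = {r}
cl(A)  = {r,s}
∂A     = {s}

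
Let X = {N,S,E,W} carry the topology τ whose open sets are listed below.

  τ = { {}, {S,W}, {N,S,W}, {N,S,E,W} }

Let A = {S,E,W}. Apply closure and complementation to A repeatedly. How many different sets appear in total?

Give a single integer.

6

complement {N}; its interior {}; cl(A) = X∖{} = {N,S,E,W}
With k = closure, c = complement:
  1. A     = {S,E,W}
  2. kA    = {N,S,E,W}
  3. cA    = {N}
  4. ckA   = {}
  5. kcA   = {N,E}
  6. ckcA  = {S,W}
k, c of each give nothing new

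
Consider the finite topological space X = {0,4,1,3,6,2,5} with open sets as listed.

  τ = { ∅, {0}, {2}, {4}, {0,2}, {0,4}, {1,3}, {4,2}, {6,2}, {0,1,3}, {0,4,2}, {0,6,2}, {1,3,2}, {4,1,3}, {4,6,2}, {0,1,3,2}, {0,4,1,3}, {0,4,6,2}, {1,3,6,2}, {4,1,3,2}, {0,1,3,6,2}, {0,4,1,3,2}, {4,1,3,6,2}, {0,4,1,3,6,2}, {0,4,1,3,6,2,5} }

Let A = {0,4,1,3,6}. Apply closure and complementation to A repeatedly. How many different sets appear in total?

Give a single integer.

complement {2,5}; its interior {2}; cl(A) = X∖{2} = {0,4,1,3,6,5}
With k = closure, c = complement:
  1. A     = {0,4,1,3,6}
  2. kA    = {0,4,1,3,6,5}
  3. cA    = {2,5}
  4. ckA   = {2}
  5. kcA   = {6,2,5}
  6. ckcA  = {0,4,1,3}
  7. kckcA = {0,4,1,3,5}
  8. ckckcA = {6,2}
k, c of each give nothing new

8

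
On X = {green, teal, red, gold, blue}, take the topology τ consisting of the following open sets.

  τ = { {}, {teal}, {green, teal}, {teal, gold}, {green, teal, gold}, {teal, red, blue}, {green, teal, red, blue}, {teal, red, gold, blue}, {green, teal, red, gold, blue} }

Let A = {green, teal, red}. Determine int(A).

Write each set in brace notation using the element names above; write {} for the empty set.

{green, teal}

U open, U⊆A: {}, {teal}, {green, teal}. int(A) = ⋃ = {green, teal}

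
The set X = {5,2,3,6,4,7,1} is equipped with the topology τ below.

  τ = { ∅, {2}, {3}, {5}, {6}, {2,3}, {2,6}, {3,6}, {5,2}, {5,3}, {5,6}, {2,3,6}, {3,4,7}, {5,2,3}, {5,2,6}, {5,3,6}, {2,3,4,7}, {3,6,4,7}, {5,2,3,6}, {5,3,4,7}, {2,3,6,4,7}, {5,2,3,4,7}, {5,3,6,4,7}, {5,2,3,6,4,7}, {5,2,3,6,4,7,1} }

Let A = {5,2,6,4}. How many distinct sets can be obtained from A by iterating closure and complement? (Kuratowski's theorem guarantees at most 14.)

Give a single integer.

cl via duality: int({3,7,1}) = {3}, so X∖{3} = {5,2,6,4,7,1}
Write k for closure, c for complement:
  1. A     = {5,2,6,4}
  2. kA    = {5,2,6,4,7,1}
  3. cA    = {3,7,1}
  4. ckA   = {3}
  5. kcA   = {3,4,7,1}
  6. ckcA  = {5,2,6}
  7. kckcA = {5,2,6,1}
  8. ckckcA = {3,4,7}
applying k or c yields no new set

8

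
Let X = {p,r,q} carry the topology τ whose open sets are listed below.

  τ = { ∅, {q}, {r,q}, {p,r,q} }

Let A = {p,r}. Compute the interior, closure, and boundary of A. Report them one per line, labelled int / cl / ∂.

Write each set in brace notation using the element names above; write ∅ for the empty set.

int(A) = ∅
cl(A)  = {p,r}
∂A     = {p,r}

U open, U⊆A: ∅. int(A) = ⋃ = ∅
X∖A={q}, int(X∖A)={q}, hence cl(A)={p,r}
∂A: remove int from cl → {p,r}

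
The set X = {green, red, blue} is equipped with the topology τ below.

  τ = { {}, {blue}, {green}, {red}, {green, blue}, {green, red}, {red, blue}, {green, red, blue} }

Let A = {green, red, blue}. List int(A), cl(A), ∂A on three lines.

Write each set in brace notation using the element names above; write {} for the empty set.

int(A) = {green, red, blue}
cl(A)  = {green, red, blue}
∂A     = {}

open subsets of A: {}, {red}, {green}, {blue}, {green, blue}, {green, red}, {red, blue}, {green, red, blue}; so int(A) = {green, red, blue}
closure: X∖int(X∖A) = X∖{} = {green, red, blue}
∂A = {green, red, blue} minus {green, red, blue} = {}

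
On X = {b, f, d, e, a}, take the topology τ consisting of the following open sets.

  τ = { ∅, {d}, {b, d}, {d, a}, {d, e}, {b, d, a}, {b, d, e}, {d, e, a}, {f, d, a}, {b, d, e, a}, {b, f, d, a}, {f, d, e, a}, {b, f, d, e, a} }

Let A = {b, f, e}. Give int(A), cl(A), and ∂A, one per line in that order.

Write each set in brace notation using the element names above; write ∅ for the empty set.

interior: largest open inside A is ∅ (from ∅)
cl via duality: int({d, a}) = {d, a}, so X∖{d, a} = {b, f, e}
cl∖int = {b, f, e}

int(A) = ∅
cl(A)  = {b, f, e}
∂A     = {b, f, e}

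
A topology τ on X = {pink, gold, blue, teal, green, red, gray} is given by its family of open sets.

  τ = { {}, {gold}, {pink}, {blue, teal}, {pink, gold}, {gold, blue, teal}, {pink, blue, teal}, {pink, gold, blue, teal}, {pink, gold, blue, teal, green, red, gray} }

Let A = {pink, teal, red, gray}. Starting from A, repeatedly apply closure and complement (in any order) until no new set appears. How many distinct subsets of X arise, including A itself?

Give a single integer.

10

X∖A={gold, blue, green}, int(X∖A)={gold}, hence cl(A)={pink, blue, teal, green, red, gray}
Orbit (k=closure, c=complement):
  1. A     = {pink, teal, red, gray}
  2. kA    = {pink, blue, teal, green, red, gray}
  3. cA    = {gold, blue, green}
  4. ckA   = {gold}
  5. kcA   = {gold, blue, teal, green, red, gray}
  6. kckA  = {gold, green, red, gray}
  7. ckcA  = {pink}
  8. ckckA = {pink, blue, teal}
  9. kckcA = {pink, green, red, gray}
  10. ckckcA = {gold, blue, teal}
(closed under both — stop)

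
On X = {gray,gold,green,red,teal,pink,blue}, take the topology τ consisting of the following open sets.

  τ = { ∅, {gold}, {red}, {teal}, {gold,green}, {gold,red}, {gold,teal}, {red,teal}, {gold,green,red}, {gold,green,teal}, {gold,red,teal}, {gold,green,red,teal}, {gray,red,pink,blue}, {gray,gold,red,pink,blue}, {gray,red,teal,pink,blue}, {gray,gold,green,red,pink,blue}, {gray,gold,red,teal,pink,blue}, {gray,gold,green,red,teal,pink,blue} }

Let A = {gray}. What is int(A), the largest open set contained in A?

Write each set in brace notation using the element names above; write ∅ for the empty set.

U open, U⊆A: ∅. int(A) = ⋃ = ∅

∅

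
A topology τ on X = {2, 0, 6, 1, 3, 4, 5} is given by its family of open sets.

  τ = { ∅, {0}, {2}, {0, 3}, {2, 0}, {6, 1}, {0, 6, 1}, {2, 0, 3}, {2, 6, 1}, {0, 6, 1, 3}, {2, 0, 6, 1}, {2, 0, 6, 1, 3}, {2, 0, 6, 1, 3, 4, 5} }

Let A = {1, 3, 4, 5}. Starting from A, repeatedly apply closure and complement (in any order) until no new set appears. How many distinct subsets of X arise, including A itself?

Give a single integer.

X∖A={2, 0, 6}, int(X∖A)={2, 0}, hence cl(A)={6, 1, 3, 4, 5}
Orbit (k=closure, c=complement):
  1. A     = {1, 3, 4, 5}
  2. kA    = {6, 1, 3, 4, 5}
  3. cA    = {2, 0, 6}
  4. ckA   = {2, 0}
  5. kcA   = {2, 0, 6, 1, 3, 4, 5}
  6. kckA  = {2, 0, 3, 4, 5}
  7. ckcA  = ∅
  8. ckckA = {6, 1}
  9. kckckA = {6, 1, 4, 5}
  10. ckckckA = {2, 0, 3}
(closed under both — stop)

10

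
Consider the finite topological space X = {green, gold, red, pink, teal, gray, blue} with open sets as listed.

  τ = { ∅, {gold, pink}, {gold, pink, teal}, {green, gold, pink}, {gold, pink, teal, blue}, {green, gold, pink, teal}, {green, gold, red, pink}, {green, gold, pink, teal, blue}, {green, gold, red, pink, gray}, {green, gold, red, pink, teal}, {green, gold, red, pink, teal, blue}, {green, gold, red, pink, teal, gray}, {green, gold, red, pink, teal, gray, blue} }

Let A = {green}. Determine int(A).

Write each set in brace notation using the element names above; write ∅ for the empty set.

∅

open subsets of A: ∅; so int(A) = ∅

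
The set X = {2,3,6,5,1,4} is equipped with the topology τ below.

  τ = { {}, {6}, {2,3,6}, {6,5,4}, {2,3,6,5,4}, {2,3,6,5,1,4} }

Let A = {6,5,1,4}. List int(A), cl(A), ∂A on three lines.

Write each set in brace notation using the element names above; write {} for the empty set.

int(A) = {6,5,4}
cl(A)  = {2,3,6,5,1,4}
∂A     = {2,3,1}

open subsets of A: {}, {6}, {6,5,4}; so int(A) = {6,5,4}
closure: X∖int(X∖A) = X∖{} = {2,3,6,5,1,4}
∂A = {2,3,6,5,1,4} minus {6,5,4} = {2,3,1}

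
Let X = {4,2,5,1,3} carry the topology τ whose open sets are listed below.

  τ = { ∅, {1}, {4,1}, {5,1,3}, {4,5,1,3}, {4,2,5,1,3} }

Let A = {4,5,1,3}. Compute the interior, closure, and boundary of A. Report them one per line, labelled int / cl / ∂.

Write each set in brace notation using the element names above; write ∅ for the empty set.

int(A) = {4,5,1,3}
cl(A)  = {4,2,5,1,3}
∂A     = {2}

U open, U⊆A: ∅, {1}, {4,1}, {5,1,3}, {4,5,1,3}. int(A) = ⋃ = {4,5,1,3}
X∖A={2}, int(X∖A)=∅, hence cl(A)={4,2,5,1,3}
∂A: remove int from cl → {2}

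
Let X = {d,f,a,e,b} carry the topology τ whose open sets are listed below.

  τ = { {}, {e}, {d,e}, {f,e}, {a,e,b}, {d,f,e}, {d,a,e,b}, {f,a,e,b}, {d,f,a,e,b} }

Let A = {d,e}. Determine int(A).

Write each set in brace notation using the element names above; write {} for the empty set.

open subsets of A: {}, {e}, {d,e}; so int(A) = {d,e}

{d,e}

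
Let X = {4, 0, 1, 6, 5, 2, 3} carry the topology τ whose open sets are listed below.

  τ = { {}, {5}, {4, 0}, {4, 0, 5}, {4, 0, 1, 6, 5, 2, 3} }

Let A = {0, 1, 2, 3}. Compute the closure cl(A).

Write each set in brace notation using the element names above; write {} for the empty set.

complement {4, 6, 5}; its interior {5}; cl(A) = X∖{5} = {4, 0, 1, 6, 2, 3}

{4, 0, 1, 6, 2, 3}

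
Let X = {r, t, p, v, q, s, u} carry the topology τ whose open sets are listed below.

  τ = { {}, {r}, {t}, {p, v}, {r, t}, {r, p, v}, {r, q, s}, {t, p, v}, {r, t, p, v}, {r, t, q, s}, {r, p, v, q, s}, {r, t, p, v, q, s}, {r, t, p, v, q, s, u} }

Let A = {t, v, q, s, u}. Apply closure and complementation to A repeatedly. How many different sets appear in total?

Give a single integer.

cl via duality: int({r, p}) = {r}, so X∖{r} = {t, p, v, q, s, u}
Write k for closure, c for complement:
  1. A     = {t, v, q, s, u}
  2. kA    = {t, p, v, q, s, u}
  3. cA    = {r, p}
  4. ckA   = {r}
  5. kcA   = {r, p, v, q, s, u}
  6. kckA  = {r, q, s, u}
  7. ckcA  = {t}
  8. ckckA = {t, p, v}
  9. kckcA = {t, u}
  10. kckckA = {t, p, v, u}
  11. ckckcA = {r, p, v, q, s}
  12. ckckckA = {r, q, s}
applying k or c yields no new set

12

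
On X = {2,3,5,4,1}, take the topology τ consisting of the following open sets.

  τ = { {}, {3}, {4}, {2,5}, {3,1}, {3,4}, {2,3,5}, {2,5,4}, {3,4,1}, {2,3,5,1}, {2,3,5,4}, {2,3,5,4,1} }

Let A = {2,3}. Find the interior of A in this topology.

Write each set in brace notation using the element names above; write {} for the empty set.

{3}

open subsets of A: {}, {3}; so int(A) = {3}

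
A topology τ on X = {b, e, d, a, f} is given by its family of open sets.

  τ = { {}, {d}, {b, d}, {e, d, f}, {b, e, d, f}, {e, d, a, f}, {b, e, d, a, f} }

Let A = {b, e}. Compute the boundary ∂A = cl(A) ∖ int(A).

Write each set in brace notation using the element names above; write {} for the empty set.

{b, e, a, f}

opens ⊆ A: {}; union → int = {}
complement {d, a, f}; its interior {d}; cl(A) = X∖{d} = {b, e, a, f}
boundary = {b, e, a, f} ∖ {} = {b, e, a, f}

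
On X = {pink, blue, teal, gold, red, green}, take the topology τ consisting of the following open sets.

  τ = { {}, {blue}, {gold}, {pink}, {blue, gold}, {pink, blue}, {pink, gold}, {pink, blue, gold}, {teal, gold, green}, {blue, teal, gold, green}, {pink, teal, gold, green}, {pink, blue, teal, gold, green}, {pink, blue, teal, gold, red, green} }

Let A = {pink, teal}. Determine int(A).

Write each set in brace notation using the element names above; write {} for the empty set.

U open, U⊆A: {}, {pink}. int(A) = ⋃ = {pink}

{pink}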